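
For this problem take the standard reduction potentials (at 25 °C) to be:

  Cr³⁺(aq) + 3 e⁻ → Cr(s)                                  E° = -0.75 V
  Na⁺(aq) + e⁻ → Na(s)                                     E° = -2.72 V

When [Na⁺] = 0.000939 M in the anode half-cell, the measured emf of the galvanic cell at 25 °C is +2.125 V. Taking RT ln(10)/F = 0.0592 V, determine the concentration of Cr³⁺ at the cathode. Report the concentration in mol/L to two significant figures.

0.059 M

Cr³⁺/Cr is the cathode, Na⁺/Na the anode: E°cell = +1.97 V, n = 3.
Overall reaction: Cr³⁺(aq) + 3 Na(s) → Cr(s) + 3 Na⁺(aq); Q = [Na⁺]^3/[Cr³⁺]^1.
From E = E° − (0.0592/n) log Q: log Q = (E° − E)·n/0.0592 = (+1.97 − (+2.125))·3/0.0592 = -7.8547.
So 1·log[Cr³⁺] = 3·log(0.000939) − log Q = -9.0820 − (-7.8547) = -1.2273; [Cr³⁺] = 10^(-1.2273) ≈ 0.059 M.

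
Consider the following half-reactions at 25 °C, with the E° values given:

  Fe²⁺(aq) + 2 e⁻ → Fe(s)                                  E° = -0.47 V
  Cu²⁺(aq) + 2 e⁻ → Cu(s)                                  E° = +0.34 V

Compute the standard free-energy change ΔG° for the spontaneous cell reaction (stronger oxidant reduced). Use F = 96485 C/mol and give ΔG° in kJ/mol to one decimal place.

Cu²⁺/Cu (E° = +0.34 V) is the cathode; Fe²⁺/Fe (E° = -0.47 V) is the anode, so E°cell = +0.81 V.
Balancing electrons gives n = 2 (lcm of 2 and 2).
ΔG° = −nFE° = −(2)(96485)(+0.81) = -156,306 J = -156.3 kJ/mol.

-156.3 kJ/mol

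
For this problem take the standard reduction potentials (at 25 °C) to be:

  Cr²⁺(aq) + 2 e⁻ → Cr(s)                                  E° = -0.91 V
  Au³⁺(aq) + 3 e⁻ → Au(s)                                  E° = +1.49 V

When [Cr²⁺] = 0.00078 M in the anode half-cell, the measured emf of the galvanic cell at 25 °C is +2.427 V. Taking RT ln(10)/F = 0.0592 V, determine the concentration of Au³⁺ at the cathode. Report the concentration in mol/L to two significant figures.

Au³⁺/Au is the cathode, Cr²⁺/Cr the anode: E°cell = +2.40 V, n = 6.
Overall reaction: 2 Au³⁺(aq) + 3 Cr(s) → 2 Au(s) + 3 Cr²⁺(aq); Q = [Cr²⁺]^3/[Au³⁺]^2.
From E = E° − (0.0592/n) log Q: log Q = (E° − E)·n/0.0592 = (+2.40 − (+2.427))·6/0.0592 = -2.7365.
So 2·log[Au³⁺] = 3·log(0.00078) − log Q = -9.3237 − (-2.7365) = -6.5872; log[Au³⁺] = -6.5872 / 2 = -3.2936; [Au³⁺] = 10^(-3.2936) ≈ 0.00051 M.

0.00051 M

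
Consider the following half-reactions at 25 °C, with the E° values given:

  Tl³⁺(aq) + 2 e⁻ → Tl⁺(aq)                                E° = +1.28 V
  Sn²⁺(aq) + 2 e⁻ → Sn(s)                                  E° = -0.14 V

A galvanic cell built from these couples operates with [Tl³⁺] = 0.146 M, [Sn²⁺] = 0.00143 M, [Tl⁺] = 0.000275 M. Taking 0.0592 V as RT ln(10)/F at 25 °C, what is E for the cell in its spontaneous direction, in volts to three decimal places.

+1.585 V

Tl³⁺/Tl⁺ is the cathode (higher E°), Sn²⁺/Sn the anode: E°cell = +1.28 − (-0.14) = +1.42 V, n = 2.
Overall: Tl³⁺(aq) + Sn(s) → Tl⁺(aq) + Sn²⁺(aq)
Q = [Tl⁺]·[Sn²⁺] / ([Tl³⁺]); log Q = -5.570.
E = E° − (0.0592/n) log Q = +1.42 − (0.0592/2)(-5.570) = +1.585 V.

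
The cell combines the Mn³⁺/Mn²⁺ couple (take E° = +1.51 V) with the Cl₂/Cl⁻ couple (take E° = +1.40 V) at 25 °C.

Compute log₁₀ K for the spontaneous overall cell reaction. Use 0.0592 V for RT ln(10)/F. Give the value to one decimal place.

Cathode: Mn³⁺/Mn²⁺; anode: Cl₂/Cl⁻. E°cell = +0.11 V, n = 2.
log K = nE°cell / 0.0592 = (2)(+0.11) / 0.0592 = 3.7.

3.7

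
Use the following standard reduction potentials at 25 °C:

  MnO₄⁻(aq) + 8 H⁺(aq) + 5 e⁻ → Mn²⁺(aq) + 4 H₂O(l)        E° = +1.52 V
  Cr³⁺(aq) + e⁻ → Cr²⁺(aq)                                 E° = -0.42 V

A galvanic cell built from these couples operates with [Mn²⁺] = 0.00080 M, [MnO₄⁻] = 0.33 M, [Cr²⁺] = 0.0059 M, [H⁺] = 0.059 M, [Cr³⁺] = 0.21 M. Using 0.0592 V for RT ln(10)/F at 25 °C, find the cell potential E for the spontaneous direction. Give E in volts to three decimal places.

+1.763 V

MnO₄⁻/Mn²⁺ is the cathode (higher E°), Cr³⁺/Cr²⁺ the anode: E°cell = +1.52 − (-0.42) = +1.94 V, n = 5.
Overall: MnO₄⁻(aq) + 8 H⁺(aq) + 5 Cr²⁺(aq) → Mn²⁺(aq) + 4 H₂O(l) + 5 Cr³⁺(aq)
Q = [Mn²⁺]·[Cr³⁺]^5 / ([MnO₄⁻]·[H⁺]^8·[Cr²⁺]^5); log Q = 14.975.
E = E° − (0.0592/n) log Q = +1.94 − (0.0592/5)(14.975) = +1.763 V.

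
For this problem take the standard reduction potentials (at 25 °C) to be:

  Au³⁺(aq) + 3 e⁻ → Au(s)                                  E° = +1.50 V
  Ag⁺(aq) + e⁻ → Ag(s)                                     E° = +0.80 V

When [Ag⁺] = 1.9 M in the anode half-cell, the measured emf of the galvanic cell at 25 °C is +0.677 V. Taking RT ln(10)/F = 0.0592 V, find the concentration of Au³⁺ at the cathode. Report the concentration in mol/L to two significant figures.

0.47 M

Au³⁺/Au is the cathode, Ag⁺/Ag the anode: E°cell = +0.70 V, n = 3.
Overall reaction: Au³⁺(aq) + 3 Ag(s) → Au(s) + 3 Ag⁺(aq); Q = [Ag⁺]^3/[Au³⁺]^1.
From E = E° − (0.0592/n) log Q: log Q = (E° − E)·n/0.0592 = (+0.70 − (+0.677))·3/0.0592 = 1.1655.
So 1·log[Au³⁺] = 3·log(1.9) − log Q = 0.8363 − (1.1655) = -0.3292; [Au³⁺] = 10^(-0.3292) ≈ 0.47 M.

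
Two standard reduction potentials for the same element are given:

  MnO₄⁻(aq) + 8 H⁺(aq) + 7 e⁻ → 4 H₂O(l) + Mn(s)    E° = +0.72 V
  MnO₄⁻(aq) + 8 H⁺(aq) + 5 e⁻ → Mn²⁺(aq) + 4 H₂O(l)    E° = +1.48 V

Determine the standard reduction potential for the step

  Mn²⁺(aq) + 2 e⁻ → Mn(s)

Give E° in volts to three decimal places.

Sequential free energies add, so n₃E°₃ = n₁E°₁ + n₂E°₂.
With n₃ = 7, and the known step contributing 5×(+1.48) V, the unknown satisfies 2·E° = 7×(+0.72) − 5×(+1.48) = -2.360.
E° = -2.360 / 2 = -1.180 V.

-1.180 V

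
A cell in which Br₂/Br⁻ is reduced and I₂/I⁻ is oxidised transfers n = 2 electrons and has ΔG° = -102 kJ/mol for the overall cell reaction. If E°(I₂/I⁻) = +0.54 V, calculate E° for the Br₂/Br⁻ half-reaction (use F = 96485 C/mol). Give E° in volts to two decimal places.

+1.07 V

E°cell = −ΔG°/(nF) = −(-102×10³)/((2)(96485)) = +0.529 V.
Since Br₂/Br⁻ is the cathode and I₂/I⁻ the anode, E°cell = E°(Br₂/Br⁻) − E°(I₂/I⁻).
So E°(Br₂/Br⁻) = E°cell + E°(I₂/I⁻) = +0.529 + (+0.54) = +1.07 V.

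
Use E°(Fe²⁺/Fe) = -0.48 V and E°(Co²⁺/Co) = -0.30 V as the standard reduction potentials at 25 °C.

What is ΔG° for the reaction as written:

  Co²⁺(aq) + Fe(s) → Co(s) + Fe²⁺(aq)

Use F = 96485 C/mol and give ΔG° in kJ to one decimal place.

-34.7 kJ

As written, Co²⁺/Co is reduced (cathode) and Fe²⁺/Fe is oxidised (anode), so E°cell = (-0.30) − (-0.48) = +0.18 V.
Balancing electrons gives n = 2.
ΔG° = −nFE° = −(2)(96485)(+0.18) = -34,735 J = -34.7 kJ.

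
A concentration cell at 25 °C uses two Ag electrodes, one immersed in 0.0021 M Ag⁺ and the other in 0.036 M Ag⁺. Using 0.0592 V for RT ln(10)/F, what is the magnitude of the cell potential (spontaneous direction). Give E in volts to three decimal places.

For a concentration cell E°cell = 0. The 0.036 M side is the cathode (reduction is favoured where [Ag⁺] is higher).
With n = 1, E = −(0.0592/1) log([Ag⁺]ₐₙ/[Ag⁺]꜀ₐₜ) = −(0.0592/1) log(0.0021/0.036) = −(0.0592/1)(-1.234) = +0.073 V.

+0.073 V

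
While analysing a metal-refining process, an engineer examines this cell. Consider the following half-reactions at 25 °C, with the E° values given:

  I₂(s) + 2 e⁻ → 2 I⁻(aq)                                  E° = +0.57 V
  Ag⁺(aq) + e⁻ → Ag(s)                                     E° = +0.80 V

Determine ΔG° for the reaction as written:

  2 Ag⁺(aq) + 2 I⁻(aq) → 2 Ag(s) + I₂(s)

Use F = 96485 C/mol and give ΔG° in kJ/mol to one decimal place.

-44.4 kJ/mol

As written, Ag⁺/Ag is reduced (cathode) and I₂/I⁻ is oxidised (anode), so E°cell = (+0.80) − (+0.57) = +0.23 V.
Balancing electrons gives n = 2.
ΔG° = −nFE° = −(2)(96485)(+0.23) = -44,383 J = -44.4 kJ/mol.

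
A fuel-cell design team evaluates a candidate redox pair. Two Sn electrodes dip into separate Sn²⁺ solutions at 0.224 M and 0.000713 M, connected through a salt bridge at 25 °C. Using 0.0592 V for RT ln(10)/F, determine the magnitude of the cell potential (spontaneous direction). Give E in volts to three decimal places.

+0.074 V

For a concentration cell E°cell = 0. The 0.224 M side is the cathode (reduction is favoured where [Sn²⁺] is higher).
With n = 2, E = −(0.0592/2) log([Sn²⁺]ₐₙ/[Sn²⁺]꜀ₐₜ) = −(0.0592/2) log(0.000713/0.224) = −(0.0592/2)(-2.497) = +0.074 V.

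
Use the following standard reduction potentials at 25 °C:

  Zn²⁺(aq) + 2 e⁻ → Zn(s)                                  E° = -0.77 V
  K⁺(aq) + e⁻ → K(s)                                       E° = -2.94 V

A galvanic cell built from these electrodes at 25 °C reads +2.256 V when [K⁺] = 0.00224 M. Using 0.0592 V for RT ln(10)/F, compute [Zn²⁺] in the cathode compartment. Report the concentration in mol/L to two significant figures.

Zn²⁺/Zn is the cathode, K⁺/K the anode: E°cell = +2.17 V, n = 2.
Overall reaction: Zn²⁺(aq) + 2 K(s) → Zn(s) + 2 K⁺(aq); Q = [K⁺]^2/[Zn²⁺]^1.
From E = E° − (0.0592/n) log Q: log Q = (E° − E)·n/0.0592 = (+2.17 − (+2.256))·2/0.0592 = -2.9054.
So 1·log[Zn²⁺] = 2·log(0.00224) − log Q = -5.2995 − (-2.9054) = -2.3941; [Zn²⁺] = 10^(-2.3941) ≈ 0.0040 M.

0.0040 M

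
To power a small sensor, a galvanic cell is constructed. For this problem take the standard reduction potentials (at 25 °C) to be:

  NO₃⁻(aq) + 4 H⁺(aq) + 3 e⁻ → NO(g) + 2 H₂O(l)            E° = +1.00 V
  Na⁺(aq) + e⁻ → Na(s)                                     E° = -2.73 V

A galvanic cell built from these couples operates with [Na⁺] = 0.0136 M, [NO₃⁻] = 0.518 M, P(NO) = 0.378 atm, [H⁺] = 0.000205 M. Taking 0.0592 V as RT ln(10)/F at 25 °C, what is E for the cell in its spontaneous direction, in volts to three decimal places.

+3.552 V

NO₃⁻/NO is the cathode (higher E°), Na⁺/Na the anode: E°cell = +1.00 − (-2.73) = +3.73 V, n = 3.
Overall: NO₃⁻(aq) + 4 H⁺(aq) + 3 Na(s) → NO(g) + 2 H₂O(l) + 3 Na⁺(aq)
Q = P(NO)·[Na⁺]^3 / ([NO₃⁻]·[H⁺]^4); log Q = 9.017.
E = E° − (0.0592/n) log Q = +3.73 − (0.0592/3)(9.017) = +3.552 V.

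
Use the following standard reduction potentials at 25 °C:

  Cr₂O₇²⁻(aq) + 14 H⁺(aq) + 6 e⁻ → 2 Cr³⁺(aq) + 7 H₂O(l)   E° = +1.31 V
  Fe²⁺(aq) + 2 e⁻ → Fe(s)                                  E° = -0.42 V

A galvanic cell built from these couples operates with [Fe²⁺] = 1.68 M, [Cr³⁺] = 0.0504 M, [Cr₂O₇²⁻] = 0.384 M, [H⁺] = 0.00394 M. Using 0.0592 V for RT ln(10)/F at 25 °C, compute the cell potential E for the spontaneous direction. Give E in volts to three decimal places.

Cr₂O₇²⁻/Cr³⁺ is the cathode (higher E°), Fe²⁺/Fe the anode: E°cell = +1.31 − (-0.42) = +1.73 V, n = 6.
Overall: Cr₂O₇²⁻(aq) + 14 H⁺(aq) + 3 Fe(s) → 2 Cr³⁺(aq) + 7 H₂O(l) + 3 Fe²⁺(aq)
Q = [Cr³⁺]^2·[Fe²⁺]^3 / ([Cr₂O₇²⁻]·[H⁺]^14); log Q = 32.160.
E = E° − (0.0592/n) log Q = +1.73 − (0.0592/6)(32.160) = +1.413 V.

+1.413 V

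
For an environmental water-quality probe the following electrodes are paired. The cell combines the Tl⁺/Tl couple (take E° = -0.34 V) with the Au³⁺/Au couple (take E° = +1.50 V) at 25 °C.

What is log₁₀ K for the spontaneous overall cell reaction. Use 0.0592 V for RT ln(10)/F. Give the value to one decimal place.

93.2

Cathode: Au³⁺/Au; anode: Tl⁺/Tl. E°cell = +1.84 V, n = 3.
log K = nE°cell / 0.0592 = (3)(+1.84) / 0.0592 = 93.2.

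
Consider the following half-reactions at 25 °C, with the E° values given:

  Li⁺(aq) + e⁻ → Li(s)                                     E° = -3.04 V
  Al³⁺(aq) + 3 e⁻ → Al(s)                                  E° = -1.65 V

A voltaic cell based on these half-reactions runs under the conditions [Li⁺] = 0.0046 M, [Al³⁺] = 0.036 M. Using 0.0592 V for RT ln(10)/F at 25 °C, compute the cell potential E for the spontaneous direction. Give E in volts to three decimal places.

+1.500 V

Al³⁺/Al is the cathode (higher E°), Li⁺/Li the anode: E°cell = -1.65 − (-3.04) = +1.39 V, n = 3.
Overall: Al³⁺(aq) + 3 Li(s) → Al(s) + 3 Li⁺(aq)
Q = [Li⁺]^3 / ([Al³⁺]); log Q = -5.568.
E = E° − (0.0592/n) log Q = +1.39 − (0.0592/3)(-5.568) = +1.500 V.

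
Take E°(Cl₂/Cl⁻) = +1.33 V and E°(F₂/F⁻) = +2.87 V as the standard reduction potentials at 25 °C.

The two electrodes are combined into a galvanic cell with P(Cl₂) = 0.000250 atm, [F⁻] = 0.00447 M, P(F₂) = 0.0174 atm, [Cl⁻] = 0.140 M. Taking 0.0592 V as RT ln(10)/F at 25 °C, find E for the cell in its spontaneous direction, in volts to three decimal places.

+1.683 V

F₂/F⁻ is the cathode (higher E°), Cl₂/Cl⁻ the anode: E°cell = +2.87 − (+1.33) = +1.54 V, n = 2.
Overall: F₂(g) + 2 Cl⁻(aq) → 2 F⁻(aq) + Cl₂(g)
Q = [F⁻]^2·P(Cl₂) / (P(F₂)·[Cl⁻]^2); log Q = -4.834.
E = E° − (0.0592/n) log Q = +1.54 − (0.0592/2)(-4.834) = +1.683 V.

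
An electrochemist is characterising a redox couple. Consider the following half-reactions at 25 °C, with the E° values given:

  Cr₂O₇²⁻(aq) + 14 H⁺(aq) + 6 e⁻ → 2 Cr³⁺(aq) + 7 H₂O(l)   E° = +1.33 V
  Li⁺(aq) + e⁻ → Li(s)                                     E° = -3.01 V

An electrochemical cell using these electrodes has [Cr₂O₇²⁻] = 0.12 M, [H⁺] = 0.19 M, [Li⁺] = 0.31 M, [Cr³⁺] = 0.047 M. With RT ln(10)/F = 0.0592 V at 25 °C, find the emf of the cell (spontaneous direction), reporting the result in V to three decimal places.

Cr₂O₇²⁻/Cr³⁺ is the cathode (higher E°), Li⁺/Li the anode: E°cell = +1.33 − (-3.01) = +4.34 V, n = 6.
Overall: Cr₂O₇²⁻(aq) + 14 H⁺(aq) + 6 Li(s) → 2 Cr³⁺(aq) + 7 H₂O(l) + 6 Li⁺(aq)
Q = [Cr³⁺]^2·[Li⁺]^6 / ([Cr₂O₇²⁻]·[H⁺]^14); log Q = 5.311.
E = E° − (0.0592/n) log Q = +4.34 − (0.0592/6)(5.311) = +4.288 V.

+4.288 V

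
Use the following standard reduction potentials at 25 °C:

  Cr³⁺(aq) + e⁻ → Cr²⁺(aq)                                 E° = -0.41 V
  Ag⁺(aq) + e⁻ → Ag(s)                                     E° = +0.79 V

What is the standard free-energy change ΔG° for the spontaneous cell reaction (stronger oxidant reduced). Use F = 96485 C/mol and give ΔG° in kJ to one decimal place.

-115.8 kJ

Ag⁺/Ag (E° = +0.79 V) is the cathode; Cr³⁺/Cr²⁺ (E° = -0.41 V) is the anode, so E°cell = +1.20 V.
Balancing electrons gives n = 1 (lcm of 1 and 1).
ΔG° = −nFE° = −(1)(96485)(+1.20) = -115,782 J = -115.8 kJ.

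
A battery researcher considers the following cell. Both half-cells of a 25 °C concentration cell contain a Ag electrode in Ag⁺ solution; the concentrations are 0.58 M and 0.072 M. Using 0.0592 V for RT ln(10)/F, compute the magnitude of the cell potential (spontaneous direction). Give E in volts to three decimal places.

+0.054 V

For a concentration cell E°cell = 0. The 0.58 M side is the cathode (reduction is favoured where [Ag⁺] is higher).
With n = 1, E = −(0.0592/1) log([Ag⁺]ₐₙ/[Ag⁺]꜀ₐₜ) = −(0.0592/1) log(0.072/0.58) = −(0.0592/1)(-0.906) = +0.054 V.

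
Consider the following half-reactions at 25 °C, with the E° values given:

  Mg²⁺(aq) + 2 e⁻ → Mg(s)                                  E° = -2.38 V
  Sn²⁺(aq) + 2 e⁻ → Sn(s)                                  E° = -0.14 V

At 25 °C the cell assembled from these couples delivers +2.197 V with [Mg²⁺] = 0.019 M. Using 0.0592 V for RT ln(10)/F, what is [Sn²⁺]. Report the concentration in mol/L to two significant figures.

0.00067 M

Sn²⁺/Sn is the cathode, Mg²⁺/Mg the anode: E°cell = +2.24 V, n = 2.
Overall reaction: Sn²⁺(aq) + Mg(s) → Sn(s) + Mg²⁺(aq); Q = [Mg²⁺]^1/[Sn²⁺]^1.
From E = E° − (0.0592/n) log Q: log Q = (E° − E)·n/0.0592 = (+2.24 − (+2.197))·2/0.0592 = 1.4527.
So 1·log[Sn²⁺] = 1·log(0.019) − log Q = -1.7212 − (1.4527) = -3.1739; [Sn²⁺] = 10^(-3.1739) ≈ 0.00067 M.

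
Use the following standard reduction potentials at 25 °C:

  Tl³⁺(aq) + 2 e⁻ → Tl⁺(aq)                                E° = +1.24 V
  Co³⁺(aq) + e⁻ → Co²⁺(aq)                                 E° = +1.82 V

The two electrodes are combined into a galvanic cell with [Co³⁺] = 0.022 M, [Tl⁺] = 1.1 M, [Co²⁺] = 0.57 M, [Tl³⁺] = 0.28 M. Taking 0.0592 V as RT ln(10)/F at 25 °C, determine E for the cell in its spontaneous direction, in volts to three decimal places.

+0.514 V

Co³⁺/Co²⁺ is the cathode (higher E°), Tl³⁺/Tl⁺ the anode: E°cell = +1.82 − (+1.24) = +0.58 V, n = 2.
Overall: 2 Co³⁺(aq) + Tl⁺(aq) → 2 Co²⁺(aq) + Tl³⁺(aq)
Q = [Co²⁺]^2·[Tl³⁺] / ([Co³⁺]^2·[Tl⁺]); log Q = 2.233.
E = E° − (0.0592/n) log Q = +0.58 − (0.0592/2)(2.233) = +0.514 V.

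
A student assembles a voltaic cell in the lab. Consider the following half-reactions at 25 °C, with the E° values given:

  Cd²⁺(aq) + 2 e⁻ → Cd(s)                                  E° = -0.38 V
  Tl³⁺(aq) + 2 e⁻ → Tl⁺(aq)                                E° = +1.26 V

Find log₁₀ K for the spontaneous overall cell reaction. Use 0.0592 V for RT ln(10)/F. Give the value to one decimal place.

55.4

Cathode: Tl³⁺/Tl⁺; anode: Cd²⁺/Cd. E°cell = +1.64 V, n = 2.
log K = nE°cell / 0.0592 = (2)(+1.64) / 0.0592 = 55.4.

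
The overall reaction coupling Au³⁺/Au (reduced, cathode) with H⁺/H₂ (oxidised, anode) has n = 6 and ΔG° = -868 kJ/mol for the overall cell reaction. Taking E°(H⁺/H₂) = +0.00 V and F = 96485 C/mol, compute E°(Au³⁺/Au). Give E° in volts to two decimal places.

E°cell = −ΔG°/(nF) = −(-868×10³)/((6)(96485)) = +1.499 V.
Since Au³⁺/Au is the cathode and H⁺/H₂ the anode, E°cell = E°(Au³⁺/Au) − E°(H⁺/H₂).
So E°(Au³⁺/Au) = E°cell + E°(H⁺/H₂) = +1.499 + (+0.00) = +1.50 V.

+1.50 V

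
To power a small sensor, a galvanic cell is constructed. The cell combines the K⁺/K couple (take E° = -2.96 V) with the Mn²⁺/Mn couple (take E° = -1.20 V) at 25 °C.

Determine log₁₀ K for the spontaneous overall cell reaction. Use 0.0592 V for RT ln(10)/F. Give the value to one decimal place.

59.5

Cathode: Mn²⁺/Mn; anode: K⁺/K. E°cell = +1.76 V, n = 2.
log K = nE°cell / 0.0592 = (2)(+1.76) / 0.0592 = 59.5.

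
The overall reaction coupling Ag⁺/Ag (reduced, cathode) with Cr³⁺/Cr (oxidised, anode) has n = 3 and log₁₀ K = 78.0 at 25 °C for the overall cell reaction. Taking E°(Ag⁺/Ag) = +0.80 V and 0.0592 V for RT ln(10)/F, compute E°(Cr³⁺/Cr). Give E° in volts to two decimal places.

E°cell = (0.0592/n)·log K = (0.0592/3)(78.0) = +1.539 V.
Since Ag⁺/Ag is the cathode and Cr³⁺/Cr the anode, E°cell = E°(Ag⁺/Ag) − E°(Cr³⁺/Cr).
So E°(Cr³⁺/Cr) = E°(Ag⁺/Ag) − E°cell = (+0.80) − (+1.539) = -0.74 V.

-0.74 V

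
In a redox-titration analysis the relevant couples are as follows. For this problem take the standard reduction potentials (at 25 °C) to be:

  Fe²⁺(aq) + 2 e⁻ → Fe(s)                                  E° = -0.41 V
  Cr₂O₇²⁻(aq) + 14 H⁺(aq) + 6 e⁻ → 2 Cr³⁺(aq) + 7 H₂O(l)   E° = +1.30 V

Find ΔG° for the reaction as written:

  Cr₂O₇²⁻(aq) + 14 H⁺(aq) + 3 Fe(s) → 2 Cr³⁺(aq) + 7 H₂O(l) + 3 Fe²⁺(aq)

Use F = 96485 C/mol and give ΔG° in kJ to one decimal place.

As written, Cr₂O₇²⁻/Cr³⁺ is reduced (cathode) and Fe²⁺/Fe is oxidised (anode), so E°cell = (+1.30) − (-0.41) = +1.71 V.
Balancing electrons gives n = 6.
ΔG° = −nFE° = −(6)(96485)(+1.71) = -989,936 J = -989.9 kJ.

-989.9 kJ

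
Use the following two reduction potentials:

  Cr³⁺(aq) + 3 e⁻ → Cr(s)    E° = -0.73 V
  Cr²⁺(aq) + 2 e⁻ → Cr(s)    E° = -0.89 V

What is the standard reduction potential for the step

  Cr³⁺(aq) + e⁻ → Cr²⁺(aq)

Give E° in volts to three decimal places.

Sequential free energies add, so n₃E°₃ = n₁E°₁ + n₂E°₂.
With n₃ = 3, and the known step contributing 2×(-0.89) V, the unknown satisfies 1·E° = 3×(-0.73) − 2×(-0.89) = -0.410.
E° = -0.410 / 1 = -0.410 V.

-0.410 V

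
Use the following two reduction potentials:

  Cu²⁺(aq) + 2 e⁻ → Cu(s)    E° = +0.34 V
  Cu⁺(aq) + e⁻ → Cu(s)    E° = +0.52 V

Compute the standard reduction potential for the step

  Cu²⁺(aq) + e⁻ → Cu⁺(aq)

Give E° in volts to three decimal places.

+0.160 V

Sequential free energies add, so n₃E°₃ = n₁E°₁ + n₂E°₂.
With n₃ = 2, and the known step contributing 1×(+0.52) V, the unknown satisfies 1·E° = 2×(+0.34) − 1×(+0.52) = +0.160.
E° = +0.160 / 1 = +0.160 V.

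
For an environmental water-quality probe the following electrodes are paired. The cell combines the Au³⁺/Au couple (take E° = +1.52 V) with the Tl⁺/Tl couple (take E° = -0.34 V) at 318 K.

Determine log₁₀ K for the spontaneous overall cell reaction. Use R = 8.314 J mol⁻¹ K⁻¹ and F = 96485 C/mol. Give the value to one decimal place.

88.4

Cathode: Au³⁺/Au; anode: Tl⁺/Tl. E°cell = (+1.52) − (-0.34) = +1.86 V, with n = 3.
ΔG° = −nFE° = −RT ln K, so ln K = nFE°/(RT) = (3)(96485)(+1.86) / ((8.314)(318)) = 203.637.
log₁₀ K = 203.637 / ln 10 = 88.4.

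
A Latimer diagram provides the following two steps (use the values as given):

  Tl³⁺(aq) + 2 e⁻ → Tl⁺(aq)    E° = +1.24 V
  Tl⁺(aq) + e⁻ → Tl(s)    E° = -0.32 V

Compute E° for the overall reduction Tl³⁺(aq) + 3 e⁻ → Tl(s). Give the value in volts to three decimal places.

+0.720 V

Standard free energies of sequential steps add: ΔG°₃ = ΔG°₁ + ΔG°₂, so n₃E°₃ = n₁E°₁ + n₂E°₂.
E°₃ = (2×+1.24 + 1×-0.32) / 3 = (+2.160) / 3 = +0.720 V.
E° values themselves are not directly additive — weighting by electron count is essential.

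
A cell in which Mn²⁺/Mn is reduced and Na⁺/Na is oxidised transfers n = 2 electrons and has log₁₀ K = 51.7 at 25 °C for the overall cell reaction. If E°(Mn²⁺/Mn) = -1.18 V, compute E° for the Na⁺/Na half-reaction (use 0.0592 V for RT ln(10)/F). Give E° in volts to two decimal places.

-2.71 V

E°cell = (0.0592/n)·log K = (0.0592/2)(51.7) = +1.530 V.
Since Mn²⁺/Mn is the cathode and Na⁺/Na the anode, E°cell = E°(Mn²⁺/Mn) − E°(Na⁺/Na).
So E°(Na⁺/Na) = E°(Mn²⁺/Mn) − E°cell = (-1.18) − (+1.530) = -2.71 V.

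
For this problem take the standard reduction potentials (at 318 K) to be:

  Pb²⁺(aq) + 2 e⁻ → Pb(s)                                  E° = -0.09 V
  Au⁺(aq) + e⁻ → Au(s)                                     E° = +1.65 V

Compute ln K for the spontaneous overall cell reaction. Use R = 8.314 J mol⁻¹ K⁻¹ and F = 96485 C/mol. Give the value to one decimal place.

Cathode: Au⁺/Au; anode: Pb²⁺/Pb. E°cell = (+1.65) − (-0.09) = +1.74 V, with n = 2.
ΔG° = −nFE° = −RT ln K, so ln K = nFE°/(RT) = (2)(96485)(+1.74) / ((8.314)(318)) = 126.999.

127.0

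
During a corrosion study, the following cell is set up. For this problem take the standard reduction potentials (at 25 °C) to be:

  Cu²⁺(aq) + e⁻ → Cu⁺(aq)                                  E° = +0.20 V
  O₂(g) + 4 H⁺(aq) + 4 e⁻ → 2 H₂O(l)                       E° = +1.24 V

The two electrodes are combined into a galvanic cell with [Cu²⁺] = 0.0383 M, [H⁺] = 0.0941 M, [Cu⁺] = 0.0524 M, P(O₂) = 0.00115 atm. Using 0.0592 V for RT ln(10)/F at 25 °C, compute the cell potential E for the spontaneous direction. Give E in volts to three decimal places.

O₂/H₂O is the cathode (higher E°), Cu²⁺/Cu⁺ the anode: E°cell = +1.24 − (+0.20) = +1.04 V, n = 4.
Overall: O₂(g) + 4 H⁺(aq) + 4 Cu⁺(aq) → 2 H₂O(l) + 4 Cu²⁺(aq)
Q = [Cu²⁺]^4 / (P(O₂)·[H⁺]^4·[Cu⁺]^4); log Q = 6.500.
E = E° − (0.0592/n) log Q = +1.04 − (0.0592/4)(6.500) = +0.944 V.

+0.944 V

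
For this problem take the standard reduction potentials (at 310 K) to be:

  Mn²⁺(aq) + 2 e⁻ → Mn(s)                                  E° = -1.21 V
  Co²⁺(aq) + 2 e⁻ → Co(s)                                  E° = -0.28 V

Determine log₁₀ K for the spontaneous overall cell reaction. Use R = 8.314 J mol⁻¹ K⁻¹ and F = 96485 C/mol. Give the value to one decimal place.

Cathode: Co²⁺/Co; anode: Mn²⁺/Mn. E°cell = (-0.28) − (-1.21) = +0.93 V, with n = 2.
ΔG° = −nFE° = −RT ln K, so ln K = nFE°/(RT) = (2)(96485)(+0.93) / ((8.314)(310)) = 69.631.
log₁₀ K = 69.631 / ln 10 = 30.2.

30.2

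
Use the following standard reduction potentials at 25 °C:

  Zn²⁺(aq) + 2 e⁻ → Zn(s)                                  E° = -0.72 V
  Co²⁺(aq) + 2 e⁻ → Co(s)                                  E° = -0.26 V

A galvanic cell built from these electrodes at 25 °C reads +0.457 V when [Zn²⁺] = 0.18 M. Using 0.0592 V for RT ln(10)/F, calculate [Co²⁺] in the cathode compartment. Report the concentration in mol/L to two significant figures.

Co²⁺/Co is the cathode, Zn²⁺/Zn the anode: E°cell = +0.46 V, n = 2.
Overall reaction: Co²⁺(aq) + Zn(s) → Co(s) + Zn²⁺(aq); Q = [Zn²⁺]^1/[Co²⁺]^1.
From E = E° − (0.0592/n) log Q: log Q = (E° − E)·n/0.0592 = (+0.46 − (+0.457))·2/0.0592 = 0.1014.
So 1·log[Co²⁺] = 1·log(0.18) − log Q = -0.7447 − (0.1014) = -0.8461; [Co²⁺] = 10^(-0.8461) ≈ 0.14 M.

0.14 M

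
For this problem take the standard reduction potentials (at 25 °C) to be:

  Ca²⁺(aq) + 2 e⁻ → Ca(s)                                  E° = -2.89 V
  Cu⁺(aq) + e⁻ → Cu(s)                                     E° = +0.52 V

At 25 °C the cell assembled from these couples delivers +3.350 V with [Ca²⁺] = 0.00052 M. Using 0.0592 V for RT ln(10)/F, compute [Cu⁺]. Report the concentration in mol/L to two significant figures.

Cu⁺/Cu is the cathode, Ca²⁺/Ca the anode: E°cell = +3.41 V, n = 2.
Overall reaction: 2 Cu⁺(aq) + Ca(s) → 2 Cu(s) + Ca²⁺(aq); Q = [Ca²⁺]^1/[Cu⁺]^2.
From E = E° − (0.0592/n) log Q: log Q = (E° − E)·n/0.0592 = (+3.41 − (+3.350))·2/0.0592 = 2.0270.
So 2·log[Cu⁺] = 1·log(0.00052) − log Q = -3.2840 − (2.0270) = -5.3110; log[Cu⁺] = -5.3110 / 2 = -2.6555; [Cu⁺] = 10^(-2.6555) ≈ 0.0022 M.

0.0022 M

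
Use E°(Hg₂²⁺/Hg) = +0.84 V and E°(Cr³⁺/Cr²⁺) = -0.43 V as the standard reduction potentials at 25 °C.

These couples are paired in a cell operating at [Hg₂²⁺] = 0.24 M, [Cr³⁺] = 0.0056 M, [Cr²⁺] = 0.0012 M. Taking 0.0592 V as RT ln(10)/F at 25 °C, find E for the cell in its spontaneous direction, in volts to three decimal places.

+1.212 V

Hg₂²⁺/Hg is the cathode (higher E°), Cr³⁺/Cr²⁺ the anode: E°cell = +0.84 − (-0.43) = +1.27 V, n = 2.
Overall: Hg₂²⁺(aq) + 2 Cr²⁺(aq) → 2 Hg(l) + 2 Cr³⁺(aq)
Q = [Cr³⁺]^2 / ([Hg₂²⁺]·[Cr²⁺]^2); log Q = 1.958.
E = E° − (0.0592/n) log Q = +1.27 − (0.0592/2)(1.958) = +1.212 V.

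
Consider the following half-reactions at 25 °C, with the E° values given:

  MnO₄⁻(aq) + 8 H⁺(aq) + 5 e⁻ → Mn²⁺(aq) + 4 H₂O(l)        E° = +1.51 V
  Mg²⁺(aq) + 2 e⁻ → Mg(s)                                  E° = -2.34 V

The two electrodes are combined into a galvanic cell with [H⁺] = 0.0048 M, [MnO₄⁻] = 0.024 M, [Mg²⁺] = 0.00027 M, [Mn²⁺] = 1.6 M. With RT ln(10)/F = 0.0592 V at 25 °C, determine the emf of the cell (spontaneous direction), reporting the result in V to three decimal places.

+3.714 V

MnO₄⁻/Mn²⁺ is the cathode (higher E°), Mg²⁺/Mg the anode: E°cell = +1.51 − (-2.34) = +3.85 V, n = 10.
Overall: 2 MnO₄⁻(aq) + 16 H⁺(aq) + 5 Mg(s) → 2 Mn²⁺(aq) + 8 H₂O(l) + 5 Mg²⁺(aq)
Q = [Mn²⁺]^2·[Mg²⁺]^5 / ([MnO₄⁻]^2·[H⁺]^16); log Q = 22.905.
E = E° − (0.0592/n) log Q = +3.85 − (0.0592/10)(22.905) = +3.714 V.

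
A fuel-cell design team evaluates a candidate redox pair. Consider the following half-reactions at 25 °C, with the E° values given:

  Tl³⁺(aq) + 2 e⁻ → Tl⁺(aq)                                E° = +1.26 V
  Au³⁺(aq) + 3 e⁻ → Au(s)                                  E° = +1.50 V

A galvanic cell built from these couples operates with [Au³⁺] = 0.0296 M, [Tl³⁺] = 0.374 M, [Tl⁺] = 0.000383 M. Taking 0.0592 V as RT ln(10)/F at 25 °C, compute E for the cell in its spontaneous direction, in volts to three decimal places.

+0.121 V

Au³⁺/Au is the cathode (higher E°), Tl³⁺/Tl⁺ the anode: E°cell = +1.50 − (+1.26) = +0.24 V, n = 6.
Overall: 2 Au³⁺(aq) + 3 Tl⁺(aq) → 2 Au(s) + 3 Tl³⁺(aq)
Q = [Tl³⁺]^3 / ([Au³⁺]^2·[Tl⁺]^3); log Q = 12.026.
E = E° − (0.0592/n) log Q = +0.24 − (0.0592/6)(12.026) = +0.121 V.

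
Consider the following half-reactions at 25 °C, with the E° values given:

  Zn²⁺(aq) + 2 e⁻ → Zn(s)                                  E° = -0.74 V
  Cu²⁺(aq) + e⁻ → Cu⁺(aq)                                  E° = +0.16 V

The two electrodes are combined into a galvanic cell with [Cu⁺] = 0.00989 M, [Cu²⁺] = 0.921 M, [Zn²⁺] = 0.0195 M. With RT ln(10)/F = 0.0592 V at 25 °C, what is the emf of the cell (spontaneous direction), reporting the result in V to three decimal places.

+1.067 V

Cu²⁺/Cu⁺ is the cathode (higher E°), Zn²⁺/Zn the anode: E°cell = +0.16 − (-0.74) = +0.90 V, n = 2.
Overall: 2 Cu²⁺(aq) + Zn(s) → 2 Cu⁺(aq) + Zn²⁺(aq)
Q = [Cu⁺]^2·[Zn²⁺] / ([Cu²⁺]^2); log Q = -5.648.
E = E° − (0.0592/n) log Q = +0.90 − (0.0592/2)(-5.648) = +1.067 V.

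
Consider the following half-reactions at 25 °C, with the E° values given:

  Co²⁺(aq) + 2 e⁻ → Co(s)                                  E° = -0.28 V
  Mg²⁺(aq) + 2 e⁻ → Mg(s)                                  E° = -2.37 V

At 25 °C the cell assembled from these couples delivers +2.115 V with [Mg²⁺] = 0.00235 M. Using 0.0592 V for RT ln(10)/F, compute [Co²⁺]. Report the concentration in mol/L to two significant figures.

0.016 M

Co²⁺/Co is the cathode, Mg²⁺/Mg the anode: E°cell = +2.09 V, n = 2.
Overall reaction: Co²⁺(aq) + Mg(s) → Co(s) + Mg²⁺(aq); Q = [Mg²⁺]^1/[Co²⁺]^1.
From E = E° − (0.0592/n) log Q: log Q = (E° − E)·n/0.0592 = (+2.09 − (+2.115))·2/0.0592 = -0.8446.
So 1·log[Co²⁺] = 1·log(0.00235) − log Q = -2.6289 − (-0.8446) = -1.7843; [Co²⁺] = 10^(-1.7843) ≈ 0.016 M.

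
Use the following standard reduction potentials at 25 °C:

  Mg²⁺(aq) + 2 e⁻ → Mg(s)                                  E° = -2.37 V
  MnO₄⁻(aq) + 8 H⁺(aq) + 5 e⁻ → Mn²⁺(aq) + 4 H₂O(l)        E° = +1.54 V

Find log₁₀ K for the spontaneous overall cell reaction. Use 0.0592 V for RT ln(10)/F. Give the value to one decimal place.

660.5

Cathode: MnO₄⁻/Mn²⁺; anode: Mg²⁺/Mg. E°cell = +3.91 V, n = 10.
log K = nE°cell / 0.0592 = (10)(+3.91) / 0.0592 = 660.5.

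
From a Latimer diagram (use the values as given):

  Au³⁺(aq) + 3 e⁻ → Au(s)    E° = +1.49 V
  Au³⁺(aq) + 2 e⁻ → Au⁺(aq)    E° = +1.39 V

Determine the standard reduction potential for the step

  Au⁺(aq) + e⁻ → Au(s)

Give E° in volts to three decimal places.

+1.690 V

Sequential free energies add, so n₃E°₃ = n₁E°₁ + n₂E°₂.
With n₃ = 3, and the known step contributing 2×(+1.39) V, the unknown satisfies 1·E° = 3×(+1.49) − 2×(+1.39) = +1.690.
E° = +1.690 / 1 = +1.690 V.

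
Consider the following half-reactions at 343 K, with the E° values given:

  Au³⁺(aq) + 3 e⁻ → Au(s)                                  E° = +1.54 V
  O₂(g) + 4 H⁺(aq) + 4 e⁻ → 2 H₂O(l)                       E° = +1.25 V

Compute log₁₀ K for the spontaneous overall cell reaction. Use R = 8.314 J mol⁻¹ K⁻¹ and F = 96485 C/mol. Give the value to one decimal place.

51.1

Cathode: Au³⁺/Au; anode: O₂/H₂O. E°cell = (+1.54) − (+1.25) = +0.29 V, with n = 12.
ΔG° = −nFE° = −RT ln K, so ln K = nFE°/(RT) = (12)(96485)(+0.29) / ((8.314)(343)) = 117.743.
log₁₀ K = 117.743 / ln 10 = 51.1.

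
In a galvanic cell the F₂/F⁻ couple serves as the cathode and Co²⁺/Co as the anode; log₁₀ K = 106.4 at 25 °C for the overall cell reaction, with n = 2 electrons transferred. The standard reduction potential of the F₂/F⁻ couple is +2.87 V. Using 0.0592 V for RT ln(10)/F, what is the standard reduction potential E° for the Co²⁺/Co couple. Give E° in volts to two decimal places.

-0.28 V

E°cell = (0.0592/n)·log K = (0.0592/2)(106.4) = +3.149 V.
Since F₂/F⁻ is the cathode and Co²⁺/Co the anode, E°cell = E°(F₂/F⁻) − E°(Co²⁺/Co).
So E°(Co²⁺/Co) = E°(F₂/F⁻) − E°cell = (+2.87) − (+3.149) = -0.28 V.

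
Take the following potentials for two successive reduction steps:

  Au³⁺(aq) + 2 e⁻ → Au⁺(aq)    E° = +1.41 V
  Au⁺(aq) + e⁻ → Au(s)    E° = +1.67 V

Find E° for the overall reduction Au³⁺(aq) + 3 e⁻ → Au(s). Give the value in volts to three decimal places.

+1.497 V

Adding the free-energy changes (−nFE°) of the two steps gives −n₃FE°₃ = −n₁FE°₁ − n₂FE°₂.
E°₃ = (2×+1.41 + 1×+1.67) / 3 = (+4.490) / 3 = +1.497 V.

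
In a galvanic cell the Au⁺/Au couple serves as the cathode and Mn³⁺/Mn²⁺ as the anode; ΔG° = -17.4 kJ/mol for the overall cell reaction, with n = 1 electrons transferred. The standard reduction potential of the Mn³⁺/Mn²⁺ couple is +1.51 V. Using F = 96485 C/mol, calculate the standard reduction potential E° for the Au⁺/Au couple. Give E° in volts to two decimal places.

E°cell = −ΔG°/(nF) = −(-17.4×10³)/((1)(96485)) = +0.180 V.
Since Au⁺/Au is the cathode and Mn³⁺/Mn²⁺ the anode, E°cell = E°(Au⁺/Au) − E°(Mn³⁺/Mn²⁺).
So E°(Au⁺/Au) = E°cell + E°(Mn³⁺/Mn²⁺) = +0.180 + (+1.51) = +1.69 V.

+1.69 V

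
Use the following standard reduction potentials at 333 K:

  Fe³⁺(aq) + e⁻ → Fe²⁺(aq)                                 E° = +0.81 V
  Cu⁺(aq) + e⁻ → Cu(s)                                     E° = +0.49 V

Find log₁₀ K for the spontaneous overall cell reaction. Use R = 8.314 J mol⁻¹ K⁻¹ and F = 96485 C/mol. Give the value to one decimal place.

4.8

Cathode: Fe³⁺/Fe²⁺; anode: Cu⁺/Cu. E°cell = (+0.81) − (+0.49) = +0.32 V, with n = 1.
ΔG° = −nFE° = −RT ln K, so ln K = nFE°/(RT) = (1)(96485)(+0.32) / ((8.314)(333)) = 11.152.
log₁₀ K = 11.152 / ln 10 = 4.8.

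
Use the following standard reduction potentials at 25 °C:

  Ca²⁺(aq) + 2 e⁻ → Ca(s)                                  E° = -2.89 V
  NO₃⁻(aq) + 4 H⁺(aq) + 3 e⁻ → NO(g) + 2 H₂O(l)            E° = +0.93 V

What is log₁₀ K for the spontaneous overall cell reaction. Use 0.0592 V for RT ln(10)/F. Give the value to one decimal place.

387.2

Cathode: NO₃⁻/NO; anode: Ca²⁺/Ca. E°cell = +3.82 V, n = 6.
log K = nE°cell / 0.0592 = (6)(+3.82) / 0.0592 = 387.2.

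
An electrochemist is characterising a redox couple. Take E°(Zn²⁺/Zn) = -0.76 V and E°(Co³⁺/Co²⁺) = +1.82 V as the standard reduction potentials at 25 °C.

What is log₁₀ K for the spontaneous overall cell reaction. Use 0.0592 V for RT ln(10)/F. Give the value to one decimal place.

Cathode: Co³⁺/Co²⁺; anode: Zn²⁺/Zn. E°cell = +2.58 V, n = 2.
log K = nE°cell / 0.0592 = (2)(+2.58) / 0.0592 = 87.2.

87.2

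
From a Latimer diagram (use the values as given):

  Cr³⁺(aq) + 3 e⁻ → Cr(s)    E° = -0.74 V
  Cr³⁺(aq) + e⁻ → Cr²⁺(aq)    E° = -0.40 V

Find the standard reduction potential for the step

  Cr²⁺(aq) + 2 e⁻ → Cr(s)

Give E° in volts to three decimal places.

Sequential free energies add, so n₃E°₃ = n₁E°₁ + n₂E°₂.
With n₃ = 3, and the known step contributing 1×(-0.40) V, the unknown satisfies 2·E° = 3×(-0.74) − 1×(-0.40) = -1.820.
E° = -1.820 / 2 = -0.910 V.

-0.910 V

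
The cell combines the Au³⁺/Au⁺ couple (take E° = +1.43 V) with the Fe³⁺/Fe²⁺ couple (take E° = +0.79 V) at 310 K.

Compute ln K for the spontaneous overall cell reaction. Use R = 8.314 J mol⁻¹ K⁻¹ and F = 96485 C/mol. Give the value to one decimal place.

Cathode: Au³⁺/Au⁺; anode: Fe³⁺/Fe²⁺. E°cell = (+1.43) − (+0.79) = +0.64 V, with n = 2.
ΔG° = −nFE° = −RT ln K, so ln K = nFE°/(RT) = (2)(96485)(+0.64) / ((8.314)(310)) = 47.918.

47.9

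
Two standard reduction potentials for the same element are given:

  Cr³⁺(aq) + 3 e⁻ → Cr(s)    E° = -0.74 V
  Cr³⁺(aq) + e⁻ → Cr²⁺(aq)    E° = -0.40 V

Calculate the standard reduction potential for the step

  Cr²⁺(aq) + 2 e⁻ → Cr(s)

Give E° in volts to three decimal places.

-0.910 V

Sequential free energies add, so n₃E°₃ = n₁E°₁ + n₂E°₂.
With n₃ = 3, and the known step contributing 1×(-0.40) V, the unknown satisfies 2·E° = 3×(-0.74) − 1×(-0.40) = -1.820.
E° = -1.820 / 2 = -0.910 V.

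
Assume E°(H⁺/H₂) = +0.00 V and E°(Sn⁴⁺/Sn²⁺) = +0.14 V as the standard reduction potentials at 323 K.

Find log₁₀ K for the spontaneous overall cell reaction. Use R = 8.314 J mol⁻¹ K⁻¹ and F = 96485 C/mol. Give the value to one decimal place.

Cathode: Sn⁴⁺/Sn²⁺; anode: H⁺/H₂. E°cell = (+0.14) − (+0.00) = +0.14 V, with n = 2.
ΔG° = −nFE° = −RT ln K, so ln K = nFE°/(RT) = (2)(96485)(+0.14) / ((8.314)(323)) = 10.060.
log₁₀ K = 10.060 / ln 10 = 4.4.

4.4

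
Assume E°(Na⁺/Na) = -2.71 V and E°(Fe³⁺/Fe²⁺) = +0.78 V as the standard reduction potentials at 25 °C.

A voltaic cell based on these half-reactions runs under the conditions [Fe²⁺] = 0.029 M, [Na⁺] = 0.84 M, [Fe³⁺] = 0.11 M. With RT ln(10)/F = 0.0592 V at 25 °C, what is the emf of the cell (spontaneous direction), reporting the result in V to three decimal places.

Fe³⁺/Fe²⁺ is the cathode (higher E°), Na⁺/Na the anode: E°cell = +0.78 − (-2.71) = +3.49 V, n = 1.
Overall: Fe³⁺(aq) + Na(s) → Fe²⁺(aq) + Na⁺(aq)
Q = [Fe²⁺]·[Na⁺] / ([Fe³⁺]); log Q = -0.655.
E = E° − (0.0592/n) log Q = +3.49 − (0.0592/1)(-0.655) = +3.529 V.

+3.529 V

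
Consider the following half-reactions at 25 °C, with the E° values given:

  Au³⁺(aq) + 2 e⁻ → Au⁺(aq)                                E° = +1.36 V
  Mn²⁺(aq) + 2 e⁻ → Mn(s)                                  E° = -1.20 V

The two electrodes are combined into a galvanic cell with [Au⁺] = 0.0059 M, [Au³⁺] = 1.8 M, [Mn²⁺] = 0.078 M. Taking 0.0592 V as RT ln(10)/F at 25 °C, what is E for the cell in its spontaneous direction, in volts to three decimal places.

+2.666 V

Au³⁺/Au⁺ is the cathode (higher E°), Mn²⁺/Mn the anode: E°cell = +1.36 − (-1.20) = +2.56 V, n = 2.
Overall: Au³⁺(aq) + Mn(s) → Au⁺(aq) + Mn²⁺(aq)
Q = [Au⁺]·[Mn²⁺] / ([Au³⁺]); log Q = -3.592.
E = E° − (0.0592/n) log Q = +2.56 − (0.0592/2)(-3.592) = +2.666 V.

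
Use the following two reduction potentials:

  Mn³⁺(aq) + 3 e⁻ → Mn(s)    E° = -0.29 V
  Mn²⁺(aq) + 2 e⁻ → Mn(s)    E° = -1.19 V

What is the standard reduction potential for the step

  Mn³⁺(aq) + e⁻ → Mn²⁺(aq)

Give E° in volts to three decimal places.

+1.510 V

Sequential free energies add, so n₃E°₃ = n₁E°₁ + n₂E°₂.
With n₃ = 3, and the known step contributing 2×(-1.19) V, the unknown satisfies 1·E° = 3×(-0.29) − 2×(-1.19) = +1.510.
E° = +1.510 / 1 = +1.510 V.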